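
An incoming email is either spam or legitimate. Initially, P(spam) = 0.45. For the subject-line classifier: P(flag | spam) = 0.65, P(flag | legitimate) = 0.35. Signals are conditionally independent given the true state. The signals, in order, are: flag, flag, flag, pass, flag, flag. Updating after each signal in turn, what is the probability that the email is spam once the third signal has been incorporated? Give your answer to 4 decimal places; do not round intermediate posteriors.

Apply Bayes' rule sequentially, carrying P(spam) forward.
After 'flag': P(spam) = 0.65·0.4500 / (0.65·0.4500 + 0.35·0.5500) ≈ 0.6031
After 'flag': P(spam) = 0.65·0.6031 / (0.65·0.6031 + 0.35·0.3969) ≈ 0.7383
After 'flag': P(spam) = 0.65·0.7383 / (0.65·0.7383 + 0.35·0.2617) ≈ 0.8398

0.8398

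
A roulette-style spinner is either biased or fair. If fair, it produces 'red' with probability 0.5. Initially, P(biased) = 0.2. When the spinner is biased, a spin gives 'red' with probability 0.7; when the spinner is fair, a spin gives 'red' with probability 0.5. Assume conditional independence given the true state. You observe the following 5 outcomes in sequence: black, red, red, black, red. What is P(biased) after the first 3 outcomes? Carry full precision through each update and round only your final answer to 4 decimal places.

After 'black': P(biased) = 0.3·0.2000 / (0.3·0.2000 + 0.5·0.8000) ≈ 0.1304
After 'red': P(biased) = 0.7·0.1304 / (0.7·0.1304 + 0.5·0.8696) ≈ 0.1736
After 'red': P(biased) = 0.7·0.1736 / (0.7·0.1736 + 0.5·0.8264) ≈ 0.2272

0.2272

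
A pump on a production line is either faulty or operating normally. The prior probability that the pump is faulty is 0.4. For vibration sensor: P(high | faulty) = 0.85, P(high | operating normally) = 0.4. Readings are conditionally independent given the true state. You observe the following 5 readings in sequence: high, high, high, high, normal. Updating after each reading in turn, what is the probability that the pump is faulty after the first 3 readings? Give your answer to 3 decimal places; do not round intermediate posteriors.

0.865

After 'high': P(faulty) = 0.85·0.4000 / (0.85·0.4000 + 0.4·0.6000) ≈ 0.5862
After 'high': P(faulty) = 0.85·0.5862 / (0.85·0.5862 + 0.4·0.4138) ≈ 0.7506
After 'high': P(faulty) = 0.85·0.7506 / (0.85·0.7506 + 0.4·0.2494) ≈ 0.8648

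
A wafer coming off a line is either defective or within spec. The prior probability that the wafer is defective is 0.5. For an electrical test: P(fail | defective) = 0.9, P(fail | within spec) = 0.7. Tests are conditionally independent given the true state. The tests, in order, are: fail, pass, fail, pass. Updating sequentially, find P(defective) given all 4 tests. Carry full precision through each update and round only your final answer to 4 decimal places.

0.1552

After 'fail': P(defective) = 0.9·0.5000 / (0.9·0.5000 + 0.7·0.5000) ≈ 0.5625
After 'pass': P(defective) = 0.1·0.5625 / (0.1·0.5625 + 0.3·0.4375) ≈ 0.3000
After 'fail': P(defective) = 0.9·0.3000 / (0.9·0.3000 + 0.7·0.7000) ≈ 0.3553
After 'pass': P(defective) = 0.1·0.3553 / (0.1·0.3553 + 0.3·0.6447) ≈ 0.1552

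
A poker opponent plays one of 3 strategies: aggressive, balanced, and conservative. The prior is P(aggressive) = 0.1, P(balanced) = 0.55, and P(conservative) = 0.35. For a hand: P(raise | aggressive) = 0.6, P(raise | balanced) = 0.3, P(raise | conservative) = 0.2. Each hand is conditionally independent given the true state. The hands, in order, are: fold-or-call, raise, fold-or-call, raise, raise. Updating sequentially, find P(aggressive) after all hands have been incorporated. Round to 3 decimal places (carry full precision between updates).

0.276

Each posterior becomes the prior for the next update.
After 'fold-or-call': normaliser = 0.4·0.1000 + 0.7·0.5500 + 0.8·0.3500; P(aggressive) ≈ 0.0567, P(balanced) ≈ 0.5461, P(conservative) ≈ 0.3972
After 'raise': normaliser = 0.6·0.0567 + 0.3·0.5461 + 0.2·0.3972; P(aggressive) ≈ 0.1228, P(balanced) ≈ 0.5908, P(conservative) ≈ 0.2864
After 'fold-or-call': normaliser = 0.4·0.1228 + 0.7·0.5908 + 0.8·0.2864; P(aggressive) ≈ 0.0710, P(balanced) ≈ 0.5978, P(conservative) ≈ 0.3312
After 'raise': normaliser = 0.6·0.0710 + 0.3·0.5978 + 0.2·0.3312; P(aggressive) ≈ 0.1478, P(balanced) ≈ 0.6223, P(conservative) ≈ 0.2299
After 'raise': normaliser = 0.6·0.1478 + 0.3·0.6223 + 0.2·0.2299; P(aggressive) ≈ 0.2759, P(balanced) ≈ 0.5810, P(conservative) ≈ 0.1431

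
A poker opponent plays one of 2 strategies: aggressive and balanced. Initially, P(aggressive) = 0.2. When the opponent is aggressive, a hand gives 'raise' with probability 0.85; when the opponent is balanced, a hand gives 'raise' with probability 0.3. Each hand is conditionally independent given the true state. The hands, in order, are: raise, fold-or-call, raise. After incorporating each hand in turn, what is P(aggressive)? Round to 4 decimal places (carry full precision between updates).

0.3007

After 'raise': P(aggressive) = 0.85·0.2000 / (0.85·0.2000 + 0.3·0.8000) ≈ 0.4146
After 'fold-or-call': P(aggressive) = 0.15·0.4146 / (0.15·0.4146 + 0.7·0.5854) ≈ 0.1318
After 'raise': P(aggressive) = 0.85·0.1318 / (0.85·0.1318 + 0.3·0.8682) ≈ 0.3007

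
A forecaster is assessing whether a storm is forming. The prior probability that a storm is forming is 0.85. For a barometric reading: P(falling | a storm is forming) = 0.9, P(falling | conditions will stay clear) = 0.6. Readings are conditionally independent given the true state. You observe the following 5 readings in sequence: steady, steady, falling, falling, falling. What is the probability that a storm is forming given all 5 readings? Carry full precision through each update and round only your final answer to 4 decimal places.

Apply Bayes' rule sequentially, carrying P(storm) forward.
After 'steady': P(storm) = 0.1·0.8500 / (0.1·0.8500 + 0.4·0.1500) ≈ 0.5862
After 'steady': P(storm) = 0.1·0.5862 / (0.1·0.5862 + 0.4·0.4138) ≈ 0.2615
After 'falling': P(storm) = 0.9·0.2615 / (0.9·0.2615 + 0.6·0.7385) ≈ 0.3469
After 'falling': P(storm) = 0.9·0.3469 / (0.9·0.3469 + 0.6·0.6531) ≈ 0.4435
After 'falling': P(storm) = 0.9·0.4435 / (0.9·0.4435 + 0.6·0.5565) ≈ 0.5445

0.5445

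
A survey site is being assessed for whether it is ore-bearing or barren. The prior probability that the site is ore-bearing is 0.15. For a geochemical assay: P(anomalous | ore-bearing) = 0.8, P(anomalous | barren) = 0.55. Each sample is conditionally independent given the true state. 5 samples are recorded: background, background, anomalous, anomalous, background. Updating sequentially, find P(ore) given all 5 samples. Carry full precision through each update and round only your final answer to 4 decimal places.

0.0317

After 'background': P(ore) = 0.2·0.1500 / (0.2·0.1500 + 0.45·0.8500) ≈ 0.0727
After 'background': P(ore) = 0.2·0.0727 / (0.2·0.0727 + 0.45·0.9273) ≈ 0.0337
After 'anomalous': P(ore) = 0.8·0.0337 / (0.8·0.0337 + 0.55·0.9663) ≈ 0.0483
After 'anomalous': P(ore) = 0.8·0.0483 / (0.8·0.0483 + 0.55·0.9517) ≈ 0.0687
After 'background': P(ore) = 0.2·0.0687 / (0.2·0.0687 + 0.45·0.9313) ≈ 0.0317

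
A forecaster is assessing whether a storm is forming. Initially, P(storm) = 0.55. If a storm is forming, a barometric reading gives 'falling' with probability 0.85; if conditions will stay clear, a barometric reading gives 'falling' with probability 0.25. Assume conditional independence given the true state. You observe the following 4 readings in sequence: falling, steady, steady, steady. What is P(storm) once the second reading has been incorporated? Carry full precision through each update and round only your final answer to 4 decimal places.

0.4539

Each posterior becomes the prior for the next update.
After 'falling': P(storm) = 0.85·0.5500 / (0.85·0.5500 + 0.25·0.4500) ≈ 0.8060
After 'steady': P(storm) = 0.15·0.8060 / (0.15·0.8060 + 0.75·0.1940) ≈ 0.4539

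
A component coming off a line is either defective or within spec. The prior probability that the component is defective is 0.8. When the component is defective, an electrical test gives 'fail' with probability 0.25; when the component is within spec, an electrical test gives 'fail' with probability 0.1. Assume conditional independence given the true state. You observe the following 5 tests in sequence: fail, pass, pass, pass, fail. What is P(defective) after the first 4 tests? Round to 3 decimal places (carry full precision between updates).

After 'fail': P(defective) = 0.25·0.8000 / (0.25·0.8000 + 0.1·0.2000) ≈ 0.9091
After 'pass': P(defective) = 0.75·0.9091 / (0.75·0.9091 + 0.9·0.0909) ≈ 0.8929
After 'pass': P(defective) = 0.75·0.8929 / (0.75·0.8929 + 0.9·0.1071) ≈ 0.8741
After 'pass': P(defective) = 0.75·0.8741 / (0.75·0.8741 + 0.9·0.1259) ≈ 0.8527

0.853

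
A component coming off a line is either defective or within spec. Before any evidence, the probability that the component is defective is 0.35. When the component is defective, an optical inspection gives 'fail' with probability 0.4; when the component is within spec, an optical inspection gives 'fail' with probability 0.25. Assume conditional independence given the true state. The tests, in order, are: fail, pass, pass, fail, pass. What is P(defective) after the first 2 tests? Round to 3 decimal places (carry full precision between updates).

0.408

After 'fail': P(defective) = 0.4·0.3500 / (0.4·0.3500 + 0.25·0.6500) ≈ 0.4628
After 'pass': P(defective) = 0.6·0.4628 / (0.6·0.4628 + 0.75·0.5372) ≈ 0.4080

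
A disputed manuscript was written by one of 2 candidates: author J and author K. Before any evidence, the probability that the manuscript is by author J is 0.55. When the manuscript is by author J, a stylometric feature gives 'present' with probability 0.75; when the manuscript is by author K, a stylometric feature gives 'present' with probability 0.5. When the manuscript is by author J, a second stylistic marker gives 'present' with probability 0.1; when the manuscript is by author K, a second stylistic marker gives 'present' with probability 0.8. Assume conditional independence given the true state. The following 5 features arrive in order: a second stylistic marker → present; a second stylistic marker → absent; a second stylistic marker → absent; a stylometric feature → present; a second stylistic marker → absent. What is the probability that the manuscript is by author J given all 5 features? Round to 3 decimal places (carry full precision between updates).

Apply Bayes' rule sequentially, carrying P(author J) forward.
After a second stylistic marker='present': P(author J) = 0.1·0.5500 / (0.1·0.5500 + 0.8·0.4500) ≈ 0.1325
After a second stylistic marker='absent': P(author J) = 0.9·0.1325 / (0.9·0.1325 + 0.2·0.8675) ≈ 0.4074
After a second stylistic marker='absent': P(author J) = 0.9·0.4074 / (0.9·0.4074 + 0.2·0.5926) ≈ 0.7557
After a stylometric feature='present': P(author J) = 0.75·0.7557 / (0.75·0.7557 + 0.5·0.2443) ≈ 0.8227
After a second stylistic marker='absent': P(author J) = 0.9·0.8227 / (0.9·0.8227 + 0.2·0.1773) ≈ 0.9543

0.954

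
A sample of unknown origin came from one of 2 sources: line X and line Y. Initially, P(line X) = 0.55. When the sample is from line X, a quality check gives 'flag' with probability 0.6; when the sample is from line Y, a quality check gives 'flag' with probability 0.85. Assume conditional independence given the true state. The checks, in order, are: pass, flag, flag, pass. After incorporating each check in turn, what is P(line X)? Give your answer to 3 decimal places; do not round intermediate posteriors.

0.812

Each posterior becomes the prior for the next update.
After 'pass': P(line X) = 0.4·0.5500 / (0.4·0.5500 + 0.15·0.4500) ≈ 0.7652
After 'flag': P(line X) = 0.6·0.7652 / (0.6·0.7652 + 0.85·0.2348) ≈ 0.6970
After 'flag': P(line X) = 0.6·0.6970 / (0.6·0.6970 + 0.85·0.3030) ≈ 0.6189
After 'pass': P(line X) = 0.4·0.6189 / (0.4·0.6189 + 0.15·0.3811) ≈ 0.8124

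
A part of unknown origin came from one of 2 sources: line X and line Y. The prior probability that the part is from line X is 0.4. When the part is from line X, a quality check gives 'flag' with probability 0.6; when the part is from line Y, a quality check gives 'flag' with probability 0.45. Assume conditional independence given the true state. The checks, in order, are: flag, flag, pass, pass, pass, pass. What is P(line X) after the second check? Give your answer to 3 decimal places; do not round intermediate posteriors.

0.542

After 'flag': P(line X) = 0.6·0.4000 / (0.6·0.4000 + 0.45·0.6000) ≈ 0.4706
After 'flag': P(line X) = 0.6·0.4706 / (0.6·0.4706 + 0.45·0.5294) ≈ 0.5424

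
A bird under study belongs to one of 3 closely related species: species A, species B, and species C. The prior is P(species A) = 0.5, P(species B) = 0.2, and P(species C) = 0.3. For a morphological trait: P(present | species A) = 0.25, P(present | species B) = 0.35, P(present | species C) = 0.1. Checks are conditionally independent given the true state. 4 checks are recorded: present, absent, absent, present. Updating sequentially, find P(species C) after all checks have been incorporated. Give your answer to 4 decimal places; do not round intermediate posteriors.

0.0800

After 'present': normaliser = 0.25·0.5000 + 0.35·0.2000 + 0.1·0.3000; P(species A) ≈ 0.5556, P(species B) ≈ 0.3111, P(species C) ≈ 0.1333
After 'absent': normaliser = 0.75·0.5556 + 0.65·0.3111 + 0.9·0.1333; P(species A) ≈ 0.5639, P(species B) ≈ 0.2737, P(species C) ≈ 0.1624
After 'absent': normaliser = 0.75·0.5639 + 0.65·0.2737 + 0.9·0.1624; P(species A) ≈ 0.5662, P(species B) ≈ 0.2381, P(species C) ≈ 0.1957
After 'present': normaliser = 0.25·0.5662 + 0.35·0.2381 + 0.1·0.1957; P(species A) ≈ 0.5790, P(species B) ≈ 0.3410, P(species C) ≈ 0.0800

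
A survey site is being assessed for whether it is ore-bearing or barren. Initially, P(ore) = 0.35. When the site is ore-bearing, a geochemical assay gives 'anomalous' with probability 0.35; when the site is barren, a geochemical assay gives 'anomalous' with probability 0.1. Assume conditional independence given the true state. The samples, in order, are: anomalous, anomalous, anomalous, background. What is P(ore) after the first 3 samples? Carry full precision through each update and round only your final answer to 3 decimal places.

Each posterior becomes the prior for the next update.
After 'anomalous': P(ore) = 0.35·0.3500 / (0.35·0.3500 + 0.1·0.6500) ≈ 0.6533
After 'anomalous': P(ore) = 0.35·0.6533 / (0.35·0.6533 + 0.1·0.3467) ≈ 0.8684
After 'anomalous': P(ore) = 0.35·0.8684 / (0.35·0.8684 + 0.1·0.1316) ≈ 0.9585

0.958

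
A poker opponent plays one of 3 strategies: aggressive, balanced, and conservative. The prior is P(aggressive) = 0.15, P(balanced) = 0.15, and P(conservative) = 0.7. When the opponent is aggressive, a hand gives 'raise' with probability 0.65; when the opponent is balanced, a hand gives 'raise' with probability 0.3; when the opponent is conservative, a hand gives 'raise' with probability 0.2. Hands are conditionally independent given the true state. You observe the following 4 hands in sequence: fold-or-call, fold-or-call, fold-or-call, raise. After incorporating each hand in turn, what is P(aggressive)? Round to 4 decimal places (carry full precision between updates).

After 'fold-or-call': normaliser = 0.35·0.1500 + 0.7·0.1500 + 0.8·0.7000; P(aggressive) ≈ 0.0732, P(balanced) ≈ 0.1463, P(conservative) ≈ 0.7805
After 'fold-or-call': normaliser = 0.35·0.0732 + 0.7·0.1463 + 0.8·0.7805; P(aggressive) ≈ 0.0340, P(balanced) ≈ 0.1361, P(conservative) ≈ 0.8298
After 'fold-or-call': normaliser = 0.35·0.0340 + 0.7·0.1361 + 0.8·0.8298; P(aggressive) ≈ 0.0154, P(balanced) ≈ 0.1236, P(conservative) ≈ 0.8610
After 'raise': normaliser = 0.65·0.0154 + 0.3·0.1236 + 0.2·0.8610; P(aggressive) ≈ 0.0458, P(balanced) ≈ 0.1691, P(conservative) ≈ 0.7851

0.0458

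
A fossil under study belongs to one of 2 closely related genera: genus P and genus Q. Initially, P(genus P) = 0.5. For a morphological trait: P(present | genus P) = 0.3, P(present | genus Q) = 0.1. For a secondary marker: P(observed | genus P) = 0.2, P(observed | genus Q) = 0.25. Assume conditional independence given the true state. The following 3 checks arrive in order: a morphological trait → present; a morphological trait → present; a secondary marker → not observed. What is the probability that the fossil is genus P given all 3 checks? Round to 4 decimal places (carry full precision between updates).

0.9057

After a morphological trait='present': P(genus P) = 0.3·0.5000 / (0.3·0.5000 + 0.1·0.5000) ≈ 0.7500
After a morphological trait='present': P(genus P) = 0.3·0.7500 / (0.3·0.7500 + 0.1·0.2500) ≈ 0.9000
After a secondary marker='not observed': P(genus P) = 0.8·0.9000 / (0.8·0.9000 + 0.75·0.1000) ≈ 0.9057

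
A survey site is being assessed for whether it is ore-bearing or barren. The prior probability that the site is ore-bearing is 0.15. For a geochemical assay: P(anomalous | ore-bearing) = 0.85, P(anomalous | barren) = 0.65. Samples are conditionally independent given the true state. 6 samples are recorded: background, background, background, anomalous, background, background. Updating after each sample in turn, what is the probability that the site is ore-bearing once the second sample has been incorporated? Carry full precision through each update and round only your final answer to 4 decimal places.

0.0314

After 'background': P(ore) = 0.15·0.1500 / (0.15·0.1500 + 0.35·0.8500) ≈ 0.0703
After 'background': P(ore) = 0.15·0.0703 / (0.15·0.0703 + 0.35·0.9297) ≈ 0.0314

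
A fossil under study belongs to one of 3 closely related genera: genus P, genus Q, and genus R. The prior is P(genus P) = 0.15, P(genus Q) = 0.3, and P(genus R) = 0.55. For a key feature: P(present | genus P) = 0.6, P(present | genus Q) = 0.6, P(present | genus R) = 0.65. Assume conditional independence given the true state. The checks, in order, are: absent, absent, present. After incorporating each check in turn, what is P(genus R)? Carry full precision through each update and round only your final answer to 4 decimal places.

After 'absent': normaliser = 0.4·0.1500 + 0.4·0.3000 + 0.35·0.5500; P(genus P) ≈ 0.1611, P(genus Q) ≈ 0.3221, P(genus R) ≈ 0.5168
After 'absent': normaliser = 0.4·0.1611 + 0.4·0.3221 + 0.35·0.5168; P(genus P) ≈ 0.1722, P(genus Q) ≈ 0.3444, P(genus R) ≈ 0.4834
After 'present': normaliser = 0.6·0.1722 + 0.6·0.3444 + 0.65·0.4834; P(genus P) ≈ 0.1655, P(genus Q) ≈ 0.3311, P(genus R) ≈ 0.5034

0.5034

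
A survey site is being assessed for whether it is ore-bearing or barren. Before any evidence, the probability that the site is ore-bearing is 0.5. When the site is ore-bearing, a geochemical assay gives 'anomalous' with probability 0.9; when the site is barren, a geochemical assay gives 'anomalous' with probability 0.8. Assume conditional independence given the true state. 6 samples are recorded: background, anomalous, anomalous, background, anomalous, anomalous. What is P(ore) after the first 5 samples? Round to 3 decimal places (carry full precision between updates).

0.263

After 'background': P(ore) = 0.1·0.5000 / (0.1·0.5000 + 0.2·0.5000) ≈ 0.3333
After 'anomalous': P(ore) = 0.9·0.3333 / (0.9·0.3333 + 0.8·0.6667) ≈ 0.3600
After 'anomalous': P(ore) = 0.9·0.3600 / (0.9·0.3600 + 0.8·0.6400) ≈ 0.3876
After 'background': P(ore) = 0.1·0.3876 / (0.1·0.3876 + 0.2·0.6124) ≈ 0.2404
After 'anomalous': P(ore) = 0.9·0.2404 / (0.9·0.2404 + 0.8·0.7596) ≈ 0.2625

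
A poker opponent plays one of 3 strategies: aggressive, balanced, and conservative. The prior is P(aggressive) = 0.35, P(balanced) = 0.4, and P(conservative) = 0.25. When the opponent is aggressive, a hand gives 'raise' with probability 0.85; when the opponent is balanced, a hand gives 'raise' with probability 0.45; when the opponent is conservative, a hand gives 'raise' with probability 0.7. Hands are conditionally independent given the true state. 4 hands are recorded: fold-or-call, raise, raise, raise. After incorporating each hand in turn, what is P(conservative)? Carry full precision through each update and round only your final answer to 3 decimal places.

0.330

After 'fold-or-call': normaliser = 0.15·0.3500 + 0.55·0.4000 + 0.3·0.2500; P(aggressive) ≈ 0.1511, P(balanced) ≈ 0.6331, P(conservative) ≈ 0.2158
After 'raise': normaliser = 0.85·0.1511 + 0.45·0.6331 + 0.7·0.2158; P(aggressive) ≈ 0.2275, P(balanced) ≈ 0.5048, P(conservative) ≈ 0.2677
After 'raise': normaliser = 0.85·0.2275 + 0.45·0.5048 + 0.7·0.2677; P(aggressive) ≈ 0.3181, P(balanced) ≈ 0.3736, P(conservative) ≈ 0.3082
After 'raise': normaliser = 0.85·0.3181 + 0.45·0.3736 + 0.7·0.3082; P(aggressive) ≈ 0.4133, P(balanced) ≈ 0.2570, P(conservative) ≈ 0.3297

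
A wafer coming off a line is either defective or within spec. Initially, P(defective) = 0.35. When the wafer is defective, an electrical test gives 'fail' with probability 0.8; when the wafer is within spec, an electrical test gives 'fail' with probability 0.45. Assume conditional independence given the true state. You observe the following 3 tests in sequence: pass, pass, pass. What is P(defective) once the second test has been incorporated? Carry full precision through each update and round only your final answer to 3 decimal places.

0.066

After 'pass': P(defective) = 0.2·0.3500 / (0.2·0.3500 + 0.55·0.6500) ≈ 0.1637
After 'pass': P(defective) = 0.2·0.1637 / (0.2·0.1637 + 0.55·0.8363) ≈ 0.0665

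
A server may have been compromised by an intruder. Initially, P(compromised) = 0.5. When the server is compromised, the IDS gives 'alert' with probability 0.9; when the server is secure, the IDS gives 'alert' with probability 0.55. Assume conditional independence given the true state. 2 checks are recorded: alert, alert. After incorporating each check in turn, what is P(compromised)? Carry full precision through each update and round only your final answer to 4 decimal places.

0.7281

After 'alert': P(compromised) = 0.9·0.5000 / (0.9·0.5000 + 0.55·0.5000) ≈ 0.6207
After 'alert': P(compromised) = 0.9·0.6207 / (0.9·0.6207 + 0.55·0.3793) ≈ 0.7281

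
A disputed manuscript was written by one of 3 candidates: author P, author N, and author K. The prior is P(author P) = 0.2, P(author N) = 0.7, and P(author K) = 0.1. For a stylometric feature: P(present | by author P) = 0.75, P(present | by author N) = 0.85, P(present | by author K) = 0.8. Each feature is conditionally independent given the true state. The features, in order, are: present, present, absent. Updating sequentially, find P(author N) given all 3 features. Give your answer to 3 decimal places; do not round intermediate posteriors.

After 'present': normaliser = 0.75·0.2000 + 0.85·0.7000 + 0.8·0.1000; P(author P) ≈ 0.1818, P(author N) ≈ 0.7212, P(author K) ≈ 0.0970
After 'present': normaliser = 0.75·0.1818 + 0.85·0.7212 + 0.8·0.0970; P(author P) ≈ 0.1649, P(author N) ≈ 0.7413, P(author K) ≈ 0.0938
After 'absent': normaliser = 0.25·0.1649 + 0.15·0.7413 + 0.2·0.0938; P(author P) ≈ 0.2408, P(author N) ≈ 0.6496, P(author K) ≈ 0.1096

0.650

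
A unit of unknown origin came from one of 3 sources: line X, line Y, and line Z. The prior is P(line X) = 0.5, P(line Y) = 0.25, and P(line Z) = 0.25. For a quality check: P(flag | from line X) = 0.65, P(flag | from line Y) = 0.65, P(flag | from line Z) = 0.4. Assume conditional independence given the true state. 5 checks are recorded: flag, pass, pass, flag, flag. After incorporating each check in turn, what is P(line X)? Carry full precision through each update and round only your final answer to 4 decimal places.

After 'flag': normaliser = 0.65·0.5000 + 0.65·0.2500 + 0.4·0.2500; P(line X) ≈ 0.5532, P(line Y) ≈ 0.2766, P(line Z) ≈ 0.1702
After 'pass': normaliser = 0.35·0.5532 + 0.35·0.2766 + 0.6·0.1702; P(line X) ≈ 0.4932, P(line Y) ≈ 0.2466, P(line Z) ≈ 0.2602
After 'pass': normaliser = 0.35·0.4932 + 0.35·0.2466 + 0.6·0.2602; P(line X) ≈ 0.4159, P(line Y) ≈ 0.2080, P(line Z) ≈ 0.3761
After 'flag': normaliser = 0.65·0.4159 + 0.65·0.2080 + 0.4·0.3761; P(line X) ≈ 0.4863, P(line Y) ≈ 0.2431, P(line Z) ≈ 0.2706
After 'flag': normaliser = 0.65·0.4863 + 0.65·0.2431 + 0.4·0.2706; P(line X) ≈ 0.5428, P(line Y) ≈ 0.2714, P(line Z) ≈ 0.1859

0.5428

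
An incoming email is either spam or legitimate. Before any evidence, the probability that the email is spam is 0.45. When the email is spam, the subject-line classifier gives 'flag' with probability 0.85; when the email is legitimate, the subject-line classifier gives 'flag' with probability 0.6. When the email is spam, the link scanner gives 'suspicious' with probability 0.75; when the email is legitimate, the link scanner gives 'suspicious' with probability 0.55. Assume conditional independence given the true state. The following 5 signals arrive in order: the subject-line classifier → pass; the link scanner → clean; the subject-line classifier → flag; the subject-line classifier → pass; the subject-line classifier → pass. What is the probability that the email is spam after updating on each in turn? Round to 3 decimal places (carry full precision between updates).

Apply Bayes' rule sequentially, carrying P(spam) forward.
After the subject-line classifier='pass': P(spam) = 0.15·0.4500 / (0.15·0.4500 + 0.4·0.5500) ≈ 0.2348
After the link scanner='clean': P(spam) = 0.25·0.2348 / (0.25·0.2348 + 0.45·0.7652) ≈ 0.1456
After the subject-line classifier='flag': P(spam) = 0.85·0.1456 / (0.85·0.1456 + 0.6·0.8544) ≈ 0.1945
After the subject-line classifier='pass': P(spam) = 0.15·0.1945 / (0.15·0.1945 + 0.4·0.8055) ≈ 0.0830
After the subject-line classifier='pass': P(spam) = 0.15·0.0830 / (0.15·0.0830 + 0.4·0.9170) ≈ 0.0328

0.033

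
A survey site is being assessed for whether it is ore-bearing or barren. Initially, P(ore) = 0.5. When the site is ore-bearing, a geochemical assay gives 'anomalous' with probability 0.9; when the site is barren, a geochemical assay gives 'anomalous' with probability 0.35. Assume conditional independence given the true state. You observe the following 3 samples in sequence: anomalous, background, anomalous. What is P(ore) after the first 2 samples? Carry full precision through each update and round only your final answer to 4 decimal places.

After 'anomalous': P(ore) = 0.9·0.5000 / (0.9·0.5000 + 0.35·0.5000) ≈ 0.7200
After 'background': P(ore) = 0.1·0.7200 / (0.1·0.7200 + 0.65·0.2800) ≈ 0.2835

0.2835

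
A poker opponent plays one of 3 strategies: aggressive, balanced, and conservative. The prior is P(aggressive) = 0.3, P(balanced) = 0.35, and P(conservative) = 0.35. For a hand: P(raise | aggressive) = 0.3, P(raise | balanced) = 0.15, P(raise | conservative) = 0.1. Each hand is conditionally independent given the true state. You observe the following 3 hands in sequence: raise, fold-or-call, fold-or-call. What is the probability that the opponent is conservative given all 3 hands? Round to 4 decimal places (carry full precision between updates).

After 'raise': normaliser = 0.3·0.3000 + 0.15·0.3500 + 0.1·0.3500; P(aggressive) ≈ 0.5070, P(balanced) ≈ 0.2958, P(conservative) ≈ 0.1972
After 'fold-or-call': normaliser = 0.7·0.5070 + 0.85·0.2958 + 0.9·0.1972; P(aggressive) ≈ 0.4528, P(balanced) ≈ 0.3208, P(conservative) ≈ 0.2264
After 'fold-or-call': normaliser = 0.7·0.4528 + 0.85·0.3208 + 0.9·0.2264; P(aggressive) ≈ 0.3995, P(balanced) ≈ 0.3436, P(conservative) ≈ 0.2568

0.2568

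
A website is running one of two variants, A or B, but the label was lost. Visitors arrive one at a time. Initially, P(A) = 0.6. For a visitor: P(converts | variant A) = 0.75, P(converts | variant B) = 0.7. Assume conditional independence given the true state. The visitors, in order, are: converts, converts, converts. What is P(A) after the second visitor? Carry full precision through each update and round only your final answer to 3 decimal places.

0.633

After 'converts': P(A) = 0.75·0.6000 / (0.75·0.6000 + 0.7·0.4000) ≈ 0.6164
After 'converts': P(A) = 0.75·0.6164 / (0.75·0.6164 + 0.7·0.3836) ≈ 0.6326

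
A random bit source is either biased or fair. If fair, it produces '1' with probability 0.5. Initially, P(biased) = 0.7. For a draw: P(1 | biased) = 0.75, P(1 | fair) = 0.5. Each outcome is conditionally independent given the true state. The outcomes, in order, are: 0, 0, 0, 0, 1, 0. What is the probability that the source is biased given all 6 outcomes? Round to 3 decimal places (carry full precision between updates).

After '0': P(biased) = 0.25·0.7000 / (0.25·0.7000 + 0.5·0.3000) ≈ 0.5385
After '0': P(biased) = 0.25·0.5385 / (0.25·0.5385 + 0.5·0.4615) ≈ 0.3684
After '0': P(biased) = 0.25·0.3684 / (0.25·0.3684 + 0.5·0.6316) ≈ 0.2258
After '0': P(biased) = 0.25·0.2258 / (0.25·0.2258 + 0.5·0.7742) ≈ 0.1273
After '1': P(biased) = 0.75·0.1273 / (0.75·0.1273 + 0.5·0.8727) ≈ 0.1795
After '0': P(biased) = 0.25·0.1795 / (0.25·0.1795 + 0.5·0.8205) ≈ 0.0986

0.099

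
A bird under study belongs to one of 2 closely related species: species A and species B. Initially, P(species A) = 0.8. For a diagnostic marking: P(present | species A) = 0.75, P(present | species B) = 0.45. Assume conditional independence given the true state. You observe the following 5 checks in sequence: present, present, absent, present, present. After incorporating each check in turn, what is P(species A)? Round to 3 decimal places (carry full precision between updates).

After 'present': P(species A) = 0.75·0.8000 / (0.75·0.8000 + 0.45·0.2000) ≈ 0.8696
After 'present': P(species A) = 0.75·0.8696 / (0.75·0.8696 + 0.45·0.1304) ≈ 0.9174
After 'absent': P(species A) = 0.25·0.9174 / (0.25·0.9174 + 0.55·0.0826) ≈ 0.8347
After 'present': P(species A) = 0.75·0.8347 / (0.75·0.8347 + 0.45·0.1653) ≈ 0.8938
After 'present': P(species A) = 0.75·0.8938 / (0.75·0.8938 + 0.45·0.1062) ≈ 0.9335

0.933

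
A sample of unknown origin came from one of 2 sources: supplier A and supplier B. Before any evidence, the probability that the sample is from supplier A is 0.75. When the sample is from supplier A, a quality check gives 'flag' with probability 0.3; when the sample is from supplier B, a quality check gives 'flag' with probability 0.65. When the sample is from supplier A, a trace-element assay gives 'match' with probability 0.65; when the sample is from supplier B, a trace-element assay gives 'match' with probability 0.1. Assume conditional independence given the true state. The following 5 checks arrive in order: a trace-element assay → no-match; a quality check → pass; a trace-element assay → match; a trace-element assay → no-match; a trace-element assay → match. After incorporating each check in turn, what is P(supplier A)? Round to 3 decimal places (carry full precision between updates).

0.975

Apply Bayes' rule sequentially, carrying P(supplier A) forward.
After a trace-element assay='no-match': P(supplier A) = 0.35·0.7500 / (0.35·0.7500 + 0.9·0.2500) ≈ 0.5385
After a quality check='pass': P(supplier A) = 0.7·0.5385 / (0.7·0.5385 + 0.35·0.4615) ≈ 0.7000
After a trace-element assay='match': P(supplier A) = 0.65·0.7000 / (0.65·0.7000 + 0.1·0.3000) ≈ 0.9381
After a trace-element assay='no-match': P(supplier A) = 0.35·0.9381 / (0.35·0.9381 + 0.9·0.0619) ≈ 0.8550
After a trace-element assay='match': P(supplier A) = 0.65·0.8550 / (0.65·0.8550 + 0.1·0.1450) ≈ 0.9746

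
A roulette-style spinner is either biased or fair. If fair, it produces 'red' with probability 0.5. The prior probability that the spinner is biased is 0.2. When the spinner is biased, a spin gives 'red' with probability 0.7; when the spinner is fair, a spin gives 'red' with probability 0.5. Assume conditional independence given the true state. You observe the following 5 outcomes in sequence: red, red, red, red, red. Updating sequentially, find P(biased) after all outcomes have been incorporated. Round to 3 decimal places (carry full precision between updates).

0.573

After 'red': P(biased) = 0.7·0.2000 / (0.7·0.2000 + 0.5·0.8000) ≈ 0.2593
After 'red': P(biased) = 0.7·0.2593 / (0.7·0.2593 + 0.5·0.7407) ≈ 0.3289
After 'red': P(biased) = 0.7·0.3289 / (0.7·0.3289 + 0.5·0.6711) ≈ 0.4069
After 'red': P(biased) = 0.7·0.4069 / (0.7·0.4069 + 0.5·0.5931) ≈ 0.4899
After 'red': P(biased) = 0.7·0.4899 / (0.7·0.4899 + 0.5·0.5101) ≈ 0.5735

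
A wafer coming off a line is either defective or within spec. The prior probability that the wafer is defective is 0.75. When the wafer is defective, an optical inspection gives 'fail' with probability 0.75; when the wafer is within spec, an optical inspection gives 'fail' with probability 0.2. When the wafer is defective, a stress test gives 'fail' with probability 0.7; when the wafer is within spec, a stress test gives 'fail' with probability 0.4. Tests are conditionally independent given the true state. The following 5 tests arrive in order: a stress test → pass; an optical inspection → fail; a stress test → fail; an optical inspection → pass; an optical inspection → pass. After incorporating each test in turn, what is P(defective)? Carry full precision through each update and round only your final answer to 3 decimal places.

After a stress test='pass': P(defective) = 0.3·0.7500 / (0.3·0.7500 + 0.6·0.2500) ≈ 0.6000
After an optical inspection='fail': P(defective) = 0.75·0.6000 / (0.75·0.6000 + 0.2·0.4000) ≈ 0.8491
After a stress test='fail': P(defective) = 0.7·0.8491 / (0.7·0.8491 + 0.4·0.1509) ≈ 0.9078
After an optical inspection='pass': P(defective) = 0.25·0.9078 / (0.25·0.9078 + 0.8·0.0922) ≈ 0.7547
After an optical inspection='pass': P(defective) = 0.25·0.7547 / (0.25·0.7547 + 0.8·0.2453) ≈ 0.4901

0.490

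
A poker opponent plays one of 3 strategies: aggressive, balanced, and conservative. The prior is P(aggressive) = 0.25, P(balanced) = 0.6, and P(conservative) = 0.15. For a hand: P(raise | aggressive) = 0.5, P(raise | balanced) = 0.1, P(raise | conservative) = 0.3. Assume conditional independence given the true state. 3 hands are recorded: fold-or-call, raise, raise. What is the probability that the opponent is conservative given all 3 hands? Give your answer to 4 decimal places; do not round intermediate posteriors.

0.2050

After 'fold-or-call': normaliser = 0.5·0.2500 + 0.9·0.6000 + 0.7·0.1500; P(aggressive) ≈ 0.1623, P(balanced) ≈ 0.7013, P(conservative) ≈ 0.1364
After 'raise': normaliser = 0.5·0.1623 + 0.1·0.7013 + 0.3·0.1364; P(aggressive) ≈ 0.4223, P(balanced) ≈ 0.3649, P(conservative) ≈ 0.2128
After 'raise': normaliser = 0.5·0.4223 + 0.1·0.3649 + 0.3·0.2128; P(aggressive) ≈ 0.6779, P(balanced) ≈ 0.1171, P(conservative) ≈ 0.2050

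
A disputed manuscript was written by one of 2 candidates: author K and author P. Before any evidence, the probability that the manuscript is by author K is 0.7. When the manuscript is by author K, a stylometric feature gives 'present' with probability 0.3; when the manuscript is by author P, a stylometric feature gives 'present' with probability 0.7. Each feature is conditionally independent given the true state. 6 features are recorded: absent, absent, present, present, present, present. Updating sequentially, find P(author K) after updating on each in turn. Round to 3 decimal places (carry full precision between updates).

After 'absent': P(author K) = 0.7·0.7000 / (0.7·0.7000 + 0.3·0.3000) ≈ 0.8448
After 'absent': P(author K) = 0.7·0.8448 / (0.7·0.8448 + 0.3·0.1552) ≈ 0.9270
After 'present': P(author K) = 0.3·0.9270 / (0.3·0.9270 + 0.7·0.0730) ≈ 0.8448
After 'present': P(author K) = 0.3·0.8448 / (0.3·0.8448 + 0.7·0.1552) ≈ 0.7000
After 'present': P(author K) = 0.3·0.7000 / (0.3·0.7000 + 0.7·0.3000) ≈ 0.5000
After 'present': P(author K) = 0.3·0.5000 / (0.3·0.5000 + 0.7·0.5000) ≈ 0.3000

0.300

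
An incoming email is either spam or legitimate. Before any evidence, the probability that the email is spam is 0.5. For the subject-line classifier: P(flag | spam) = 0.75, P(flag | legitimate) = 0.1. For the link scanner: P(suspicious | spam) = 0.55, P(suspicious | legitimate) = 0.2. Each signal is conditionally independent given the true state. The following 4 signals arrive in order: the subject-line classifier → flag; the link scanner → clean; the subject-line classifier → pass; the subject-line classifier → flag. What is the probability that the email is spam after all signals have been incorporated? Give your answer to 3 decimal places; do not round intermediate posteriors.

0.898

Each posterior becomes the prior for the next update.
After the subject-line classifier='flag': P(spam) = 0.75·0.5000 / (0.75·0.5000 + 0.1·0.5000) ≈ 0.8824
After the link scanner='clean': P(spam) = 0.45·0.8824 / (0.45·0.8824 + 0.8·0.1176) ≈ 0.8084
After the subject-line classifier='pass': P(spam) = 0.25·0.8084 / (0.25·0.8084 + 0.9·0.1916) ≈ 0.5396
After the subject-line classifier='flag': P(spam) = 0.75·0.5396 / (0.75·0.5396 + 0.1·0.4604) ≈ 0.8978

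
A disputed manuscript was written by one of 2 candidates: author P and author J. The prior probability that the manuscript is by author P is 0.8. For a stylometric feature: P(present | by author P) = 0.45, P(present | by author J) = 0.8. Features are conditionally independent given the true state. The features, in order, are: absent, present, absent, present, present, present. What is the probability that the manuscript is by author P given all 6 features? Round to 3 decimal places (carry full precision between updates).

0.752

Apply Bayes' rule sequentially, carrying P(author P) forward.
After 'absent': P(author P) = 0.55·0.8000 / (0.55·0.8000 + 0.2·0.2000) ≈ 0.9167
After 'present': P(author P) = 0.45·0.9167 / (0.45·0.9167 + 0.8·0.0833) ≈ 0.8609
After 'absent': P(author P) = 0.55·0.8609 / (0.55·0.8609 + 0.2·0.1391) ≈ 0.9445
After 'present': P(author P) = 0.45·0.9445 / (0.45·0.9445 + 0.8·0.0555) ≈ 0.9054
After 'present': P(author P) = 0.45·0.9054 / (0.45·0.9054 + 0.8·0.0946) ≈ 0.8434
After 'present': P(author P) = 0.45·0.8434 / (0.45·0.8434 + 0.8·0.1566) ≈ 0.7518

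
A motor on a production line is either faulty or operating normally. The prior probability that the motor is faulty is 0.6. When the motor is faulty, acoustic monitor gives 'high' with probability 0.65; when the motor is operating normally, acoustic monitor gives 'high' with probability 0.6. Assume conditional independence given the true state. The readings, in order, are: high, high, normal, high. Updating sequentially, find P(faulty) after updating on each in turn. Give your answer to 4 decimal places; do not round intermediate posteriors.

0.6253

Each posterior becomes the prior for the next update.
After 'high': P(faulty) = 0.65·0.6000 / (0.65·0.6000 + 0.6·0.4000) ≈ 0.6190
After 'high': P(faulty) = 0.65·0.6190 / (0.65·0.6190 + 0.6·0.3810) ≈ 0.6377
After 'normal': P(faulty) = 0.35·0.6377 / (0.35·0.6377 + 0.4·0.3623) ≈ 0.6064
After 'high': P(faulty) = 0.65·0.6064 / (0.65·0.6064 + 0.6·0.3936) ≈ 0.6253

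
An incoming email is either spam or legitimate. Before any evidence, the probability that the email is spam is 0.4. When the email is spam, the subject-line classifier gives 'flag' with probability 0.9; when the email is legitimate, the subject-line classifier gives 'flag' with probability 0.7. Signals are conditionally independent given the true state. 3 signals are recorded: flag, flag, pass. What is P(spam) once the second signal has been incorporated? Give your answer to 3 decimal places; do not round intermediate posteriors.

Each posterior becomes the prior for the next update.
After 'flag': P(spam) = 0.9·0.4000 / (0.9·0.4000 + 0.7·0.6000) ≈ 0.4615
After 'flag': P(spam) = 0.9·0.4615 / (0.9·0.4615 + 0.7·0.5385) ≈ 0.5243

0.524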